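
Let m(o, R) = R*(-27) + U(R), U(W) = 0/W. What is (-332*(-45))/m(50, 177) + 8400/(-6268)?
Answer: -3716320/832077 ≈ -4.4663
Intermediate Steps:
U(W) = 0
m(o, R) = -27*R (m(o, R) = R*(-27) + 0 = -27*R + 0 = -27*R)
(-332*(-45))/m(50, 177) + 8400/(-6268) = (-332*(-45))/((-27*177)) + 8400/(-6268) = 14940/(-4779) + 8400*(-1/6268) = 14940*(-1/4779) - 2100/1567 = -1660/531 - 2100/1567 = -3716320/832077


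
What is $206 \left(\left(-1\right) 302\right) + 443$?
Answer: $-61769$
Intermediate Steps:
$206 \left(\left(-1\right) 302\right) + 443 = 206 \left(-302\right) + 443 = -62212 + 443 = -61769$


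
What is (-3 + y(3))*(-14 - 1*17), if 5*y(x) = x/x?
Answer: 434/5 ≈ 86.800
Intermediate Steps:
y(x) = ⅕ (y(x) = (x/x)/5 = (⅕)*1 = ⅕)
(-3 + y(3))*(-14 - 1*17) = (-3 + ⅕)*(-14 - 1*17) = -14*(-14 - 17)/5 = -14/5*(-31) = 434/5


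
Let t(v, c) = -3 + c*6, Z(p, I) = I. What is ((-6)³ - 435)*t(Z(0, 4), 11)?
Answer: -41013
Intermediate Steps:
t(v, c) = -3 + 6*c
((-6)³ - 435)*t(Z(0, 4), 11) = ((-6)³ - 435)*(-3 + 6*11) = (-216 - 435)*(-3 + 66) = -651*63 = -41013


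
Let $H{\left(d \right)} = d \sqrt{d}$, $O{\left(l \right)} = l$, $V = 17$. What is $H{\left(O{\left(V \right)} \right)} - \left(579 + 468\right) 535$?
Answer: $-560145 + 17 \sqrt{17} \approx -5.6008 \cdot 10^{5}$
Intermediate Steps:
$H{\left(d \right)} = d^{\frac{3}{2}}$
$H{\left(O{\left(V \right)} \right)} - \left(579 + 468\right) 535 = 17^{\frac{3}{2}} - \left(579 + 468\right) 535 = 17 \sqrt{17} - 1047 \cdot 535 = 17 \sqrt{17} - 560145 = -560145 + 17 \sqrt{17}$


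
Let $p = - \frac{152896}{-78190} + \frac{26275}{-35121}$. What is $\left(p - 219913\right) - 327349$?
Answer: $- \frac{751419438595607}{1373055495} \approx -5.4726 \cdot 10^{5}$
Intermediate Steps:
$p = \frac{1657709083}{1373055495}$ ($p = \left(-152896\right) \left(- \frac{1}{78190}\right) + 26275 \left(- \frac{1}{35121}\right) = \frac{76448}{39095} - \frac{26275}{35121} = \frac{1657709083}{1373055495} \approx 1.2073$)
$\left(p - 219913\right) - 327349 = \left(\frac{1657709083}{1373055495} - 219913\right) - 327349 = - \frac{301951095362852}{1373055495} - 327349 = - \frac{751419438595607}{1373055495}$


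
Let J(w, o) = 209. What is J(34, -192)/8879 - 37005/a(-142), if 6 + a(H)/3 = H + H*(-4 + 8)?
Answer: 109672109/6357364 ≈ 17.251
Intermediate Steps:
a(H) = -18 + 15*H (a(H) = -18 + 3*(H + H*(-4 + 8)) = -18 + 3*(H + H*4) = -18 + 3*(H + 4*H) = -18 + 3*(5*H) = -18 + 15*H)
J(34, -192)/8879 - 37005/a(-142) = 209/8879 - 37005/(-18 + 15*(-142)) = 209*(1/8879) - 37005/(-18 - 2130) = 209/8879 - 37005/(-2148) = 209/8879 - 37005*(-1/2148) = 209/8879 + 12335/716 = 109672109/6357364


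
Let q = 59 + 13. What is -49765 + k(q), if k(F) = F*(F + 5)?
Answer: -44221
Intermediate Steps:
q = 72
k(F) = F*(5 + F)
-49765 + k(q) = -49765 + 72*(5 + 72) = -49765 + 72*77 = -49765 + 5544 = -44221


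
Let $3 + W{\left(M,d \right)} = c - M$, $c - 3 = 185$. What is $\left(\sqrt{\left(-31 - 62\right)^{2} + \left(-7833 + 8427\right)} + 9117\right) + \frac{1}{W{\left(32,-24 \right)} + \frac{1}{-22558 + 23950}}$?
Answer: $\frac{1941712701}{212977} + 3 \sqrt{1027} \approx 9213.1$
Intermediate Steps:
$c = 188$ ($c = 3 + 185 = 188$)
$W{\left(M,d \right)} = 185 - M$ ($W{\left(M,d \right)} = -3 - \left(-188 + M\right) = 185 - M$)
$\left(\sqrt{\left(-31 - 62\right)^{2} + \left(-7833 + 8427\right)} + 9117\right) + \frac{1}{W{\left(32,-24 \right)} + \frac{1}{-22558 + 23950}} = \left(\sqrt{\left(-31 - 62\right)^{2} + \left(-7833 + 8427\right)} + 9117\right) + \frac{1}{\left(185 - 32\right) + \frac{1}{-22558 + 23950}} = \left(\sqrt{\left(-93\right)^{2} + 594} + 9117\right) + \frac{1}{\left(185 - 32\right) + \frac{1}{1392}} = \left(\sqrt{8649 + 594} + 9117\right) + \frac{1}{153 + \frac{1}{1392}} = \left(\sqrt{9243} + 9117\right) + \frac{1}{\frac{212977}{1392}} = \left(3 \sqrt{1027} + 9117\right) + \frac{1392}{212977} = \left(9117 + 3 \sqrt{1027}\right) + \frac{1392}{212977} = \frac{1941712701}{212977} + 3 \sqrt{1027}$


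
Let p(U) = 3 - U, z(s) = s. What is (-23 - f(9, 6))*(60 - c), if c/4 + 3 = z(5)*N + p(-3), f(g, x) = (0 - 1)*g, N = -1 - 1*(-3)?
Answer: -112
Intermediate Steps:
N = 2 (N = -1 + 3 = 2)
f(g, x) = -g
c = 52 (c = -12 + 4*(5*2 + (3 - 1*(-3))) = -12 + 4*(10 + (3 + 3)) = -12 + 4*(10 + 6) = -12 + 4*16 = -12 + 64 = 52)
(-23 - f(9, 6))*(60 - c) = (-23 - (-1)*9)*(60 - 1*52) = (-23 - 1*(-9))*(60 - 52) = (-23 + 9)*8 = -14*8 = -112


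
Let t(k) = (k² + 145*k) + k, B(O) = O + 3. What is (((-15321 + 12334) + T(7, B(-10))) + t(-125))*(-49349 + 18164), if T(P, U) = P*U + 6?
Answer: 176351175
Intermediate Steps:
B(O) = 3 + O
T(P, U) = 6 + P*U
t(k) = k² + 146*k
(((-15321 + 12334) + T(7, B(-10))) + t(-125))*(-49349 + 18164) = (((-15321 + 12334) + (6 + 7*(3 - 10))) - 125*(146 - 125))*(-49349 + 18164) = ((-2987 + (6 + 7*(-7))) - 125*21)*(-31185) = ((-2987 + (6 - 49)) - 2625)*(-31185) = ((-2987 - 43) - 2625)*(-31185) = (-3030 - 2625)*(-31185) = -5655*(-31185) = 176351175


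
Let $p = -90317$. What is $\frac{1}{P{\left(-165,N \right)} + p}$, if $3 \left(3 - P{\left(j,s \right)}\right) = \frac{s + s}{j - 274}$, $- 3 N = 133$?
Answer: $- \frac{3951}{356830880} \approx -1.1072 \cdot 10^{-5}$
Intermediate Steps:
$N = - \frac{133}{3}$ ($N = \left(- \frac{1}{3}\right) 133 = - \frac{133}{3} \approx -44.333$)
$P{\left(j,s \right)} = 3 - \frac{2 s}{3 \left(-274 + j\right)}$ ($P{\left(j,s \right)} = 3 - \frac{\left(s + s\right) \frac{1}{j - 274}}{3} = 3 - \frac{2 s \frac{1}{-274 + j}}{3} = 3 - \frac{2 s}{3 \left(-274 + j\right)}$)
$\frac{1}{P{\left(-165,N \right)} + p} = \frac{1}{\frac{-2466 - - \frac{266}{3} + 9 \left(-165\right)}{3 \left(-274 - 165\right)} - 90317} = \frac{1}{\frac{-2466 + \frac{266}{3} - 1485}{3 \left(-439\right)} - 90317} = \frac{1}{\frac{1}{3} \left(- \frac{1}{439}\right) \left(- \frac{11587}{3}\right) - 90317} = \frac{1}{\frac{11587}{3951} - 90317} = \frac{1}{- \frac{356830880}{3951}} = - \frac{3951}{356830880}$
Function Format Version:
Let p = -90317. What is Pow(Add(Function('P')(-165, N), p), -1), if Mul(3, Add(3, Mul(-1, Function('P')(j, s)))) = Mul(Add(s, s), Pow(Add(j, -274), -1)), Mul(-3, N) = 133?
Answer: Rational(-3951, 356830880) ≈ -1.1072e-5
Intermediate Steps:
N = Rational(-133, 3) (N = Mul(Rational(-1, 3), 133) = Rational(-133, 3) ≈ -44.333)
Function('P')(j, s) = Add(3, Mul(Rational(-2, 3), s, Pow(Add(-274, j), -1))) (Function('P')(j, s) = Add(3, Mul(Rational(-1, 3), Mul(Add(s, s), Pow(Add(j, -274), -1)))) = Add(3, Mul(Rational(-1, 3), Mul(Mul(2, s), Pow(Add(-274, j), -1)))) = Add(3, Mul(Rational(-1, 3), Mul(2, s, Pow(Add(-274, j), -1)))) = Add(3, Mul(Rational(-2, 3), s, Pow(Add(-274, j), -1))))
Pow(Add(Function('P')(-165, N), p), -1) = Pow(Add(Mul(Rational(1, 3), Pow(Add(-274, -165), -1), Add(-2466, Mul(-2, Rational(-133, 3)), Mul(9, -165))), -90317), -1) = Pow(Add(Mul(Rational(1, 3), Pow(-439, -1), Add(-2466, Rational(266, 3), -1485)), -90317), -1) = Pow(Add(Mul(Rational(1, 3), Rational(-1, 439), Rational(-11587, 3)), -90317), -1) = Pow(Add(Rational(11587, 3951), -90317), -1) = Pow(Rational(-356830880, 3951), -1) = Rational(-3951, 356830880)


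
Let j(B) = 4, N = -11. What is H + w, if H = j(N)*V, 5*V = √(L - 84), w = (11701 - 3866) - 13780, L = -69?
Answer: -5945 + 12*I*√17/5 ≈ -5945.0 + 9.8954*I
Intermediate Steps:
w = -5945 (w = 7835 - 13780 = -5945)
V = 3*I*√17/5 (V = √(-69 - 84)/5 = √(-153)/5 = (3*I*√17)/5 = 3*I*√17/5 ≈ 2.4739*I)
H = 12*I*√17/5 (H = 4*(3*I*√17/5) = 12*I*√17/5 ≈ 9.8954*I)
H + w = 12*I*√17/5 - 5945 = -5945 + 12*I*√17/5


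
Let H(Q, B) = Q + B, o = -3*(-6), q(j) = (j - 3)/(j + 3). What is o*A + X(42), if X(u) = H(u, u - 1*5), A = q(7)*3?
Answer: 503/5 ≈ 100.60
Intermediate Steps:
q(j) = (-3 + j)/(3 + j)
o = 18
A = 6/5 (A = ((-3 + 7)/(3 + 7))*3 = (4/10)*3 = ((1/10)*4)*3 = (2/5)*3 = 6/5 ≈ 1.2000)
H(Q, B) = B + Q
X(u) = -5 + 2*u (X(u) = (u - 1*5) + u = (u - 5) + u = (-5 + u) + u = -5 + 2*u)
o*A + X(42) = 18*(6/5) + (-5 + 2*42) = 108/5 + (-5 + 84) = 108/5 + 79 = 503/5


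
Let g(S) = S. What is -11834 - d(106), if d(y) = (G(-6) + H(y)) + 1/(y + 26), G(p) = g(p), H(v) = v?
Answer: -1575289/132 ≈ -11934.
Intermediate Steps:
G(p) = p
d(y) = -6 + y + 1/(26 + y) (d(y) = (-6 + y) + 1/(y + 26) = (-6 + y) + 1/(26 + y) = -6 + y + 1/(26 + y))
-11834 - d(106) = -11834 - (-155 + 106**2 + 20*106)/(26 + 106) = -11834 - (-155 + 11236 + 2120)/132 = -11834 - 13201/132 = -1575289/132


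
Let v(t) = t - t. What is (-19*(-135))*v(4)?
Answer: 0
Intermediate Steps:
v(t) = 0
(-19*(-135))*v(4) = -19*(-135)*0 = 2565*0 = 0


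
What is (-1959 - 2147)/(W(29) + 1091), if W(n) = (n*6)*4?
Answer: -4106/1787 ≈ -2.2977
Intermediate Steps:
W(n) = 24*n (W(n) = (6*n)*4 = 24*n)
(-1959 - 2147)/(W(29) + 1091) = (-1959 - 2147)/(24*29 + 1091) = -4106/(696 + 1091) = -4106/1787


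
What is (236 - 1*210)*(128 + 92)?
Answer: 5720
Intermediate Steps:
(236 - 1*210)*(128 + 92) = (236 - 210)*220 = 26*220 = 5720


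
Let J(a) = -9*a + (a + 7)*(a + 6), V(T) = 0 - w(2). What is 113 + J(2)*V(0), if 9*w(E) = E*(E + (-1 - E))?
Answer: 125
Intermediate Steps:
w(E) = -E/9 (w(E) = (E*(E + (-1 - E)))/9 = (E*(-1))/9 = (-E)/9 = -E/9)
V(T) = 2/9 (V(T) = 0 - (-1)*2/9 = 0 - 1*(-2/9) = 0 + 2/9 = 2/9)
J(a) = -9*a + (6 + a)*(7 + a) (J(a) = -9*a + (7 + a)*(6 + a) = -9*a + (6 + a)*(7 + a))
113 + J(2)*V(0) = 113 + (42 + 2² + 4*2)*(2/9) = 113 + (42 + 4 + 8)*(2/9) = 113 + 54*(2/9) = 113 + 12 = 125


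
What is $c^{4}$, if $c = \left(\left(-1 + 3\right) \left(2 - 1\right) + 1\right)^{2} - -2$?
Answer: $14641$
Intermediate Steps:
$c = 11$ ($c = \left(2 \cdot 1 + 1\right)^{2} + 2 = \left(2 + 1\right)^{2} + 2 = 3^{2} + 2 = 9 + 2 = 11$)
$c^{4} = 11^{4} = 14641$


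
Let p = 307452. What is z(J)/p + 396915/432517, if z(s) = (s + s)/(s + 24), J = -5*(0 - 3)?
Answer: 793212181355/864358408446 ≈ 0.91769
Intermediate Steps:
J = 15 (J = -5*(-3) = 15)
z(s) = 2*s/(24 + s) (z(s) = (2*s)/(24 + s) = 2*s/(24 + s))
z(J)/p + 396915/432517 = (2*15/(24 + 15))/307452 + 396915/432517 = (2*15/39)*(1/307452) + 396915*(1/432517) = (2*15*(1/39))*(1/307452) + 396915/432517 = (10/13)*(1/307452) + 396915/432517 = 5/1998438 + 396915/432517 = 793212181355/864358408446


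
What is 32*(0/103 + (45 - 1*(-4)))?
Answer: 1568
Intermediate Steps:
32*(0/103 + (45 - 1*(-4))) = 32*(0*(1/103) + (45 + 4)) = 32*(0 + 49) = 32*49 = 1568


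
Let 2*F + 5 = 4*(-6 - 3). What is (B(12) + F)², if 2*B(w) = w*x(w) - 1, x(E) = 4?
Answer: 9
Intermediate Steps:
F = -41/2 (F = -5/2 + (4*(-6 - 3))/2 = -5/2 + (4*(-9))/2 = -5/2 + (½)*(-36) = -5/2 - 18 = -41/2 ≈ -20.500)
B(w) = -½ + 2*w (B(w) = (w*4 - 1)/2 = (4*w - 1)/2 = (-1 + 4*w)/2 = -½ + 2*w)
(B(12) + F)² = ((-½ + 2*12) - 41/2)² = ((-½ + 24) - 41/2)² = (47/2 - 41/2)² = 3² = 9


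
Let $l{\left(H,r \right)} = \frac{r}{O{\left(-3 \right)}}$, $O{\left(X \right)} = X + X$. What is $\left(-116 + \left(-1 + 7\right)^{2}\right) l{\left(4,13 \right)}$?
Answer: $\frac{520}{3} \approx 173.33$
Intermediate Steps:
$O{\left(X \right)} = 2 X$
$l{\left(H,r \right)} = - \frac{r}{6}$ ($l{\left(H,r \right)} = \frac{r}{2 \left(-3\right)} = \frac{r}{-6} = r \left(- \frac{1}{6}\right) = - \frac{r}{6}$)
$\left(-116 + \left(-1 + 7\right)^{2}\right) l{\left(4,13 \right)} = \left(-116 + \left(-1 + 7\right)^{2}\right) \left(\left(- \frac{1}{6}\right) 13\right) = \left(-116 + 6^{2}\right) \left(- \frac{13}{6}\right) = \left(-116 + 36\right) \left(- \frac{13}{6}\right) = \left(-80\right) \left(- \frac{13}{6}\right) = \frac{520}{3}$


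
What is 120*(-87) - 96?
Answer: -10536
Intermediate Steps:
120*(-87) - 96 = -10440 - 96 = -10536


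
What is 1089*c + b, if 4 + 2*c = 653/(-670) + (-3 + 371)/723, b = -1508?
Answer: -1272234757/322940 ≈ -3939.5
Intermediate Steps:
c = -2163199/968820 (c = -2 + (653/(-670) + (-3 + 371)/723)/2 = -2 + (653*(-1/670) + 368*(1/723))/2 = -2 + (-653/670 + 368/723)/2 = -2 + (1/2)*(-225559/484410) = -2 - 225559/968820 = -2163199/968820 ≈ -2.2328)
1089*c + b = 1089*(-2163199/968820) - 1508 = -785241237/322940 - 1508 = -1272234757/322940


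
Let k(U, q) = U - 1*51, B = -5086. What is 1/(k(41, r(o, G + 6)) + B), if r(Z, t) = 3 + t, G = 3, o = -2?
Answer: -1/5096 ≈ -0.00019623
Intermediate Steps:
k(U, q) = -51 + U (k(U, q) = U - 51 = -51 + U)
1/(k(41, r(o, G + 6)) + B) = 1/((-51 + 41) - 5086) = 1/(-10 - 5086) = 1/(-5096) = -1/5096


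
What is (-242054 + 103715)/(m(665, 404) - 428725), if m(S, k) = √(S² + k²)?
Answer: 59309387775/183804520184 + 138339*√605441/183804520184 ≈ 0.32326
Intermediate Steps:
(-242054 + 103715)/(m(665, 404) - 428725) = (-242054 + 103715)/(√(665² + 404²) - 428725) = -138339/(√(442225 + 163216) - 428725) = -138339/(√605441 - 428725) = -138339/(-428725 + √605441)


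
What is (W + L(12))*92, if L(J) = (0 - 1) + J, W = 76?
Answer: 8004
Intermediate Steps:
L(J) = -1 + J
(W + L(12))*92 = (76 + (-1 + 12))*92 = (76 + 11)*92 = 87*92 = 8004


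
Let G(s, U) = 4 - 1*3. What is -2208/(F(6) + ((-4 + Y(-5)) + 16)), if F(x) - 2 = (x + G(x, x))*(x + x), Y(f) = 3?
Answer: -2208/101 ≈ -21.861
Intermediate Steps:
G(s, U) = 1 (G(s, U) = 4 - 3 = 1)
F(x) = 2 + 2*x*(1 + x) (F(x) = 2 + (x + 1)*(x + x) = 2 + (1 + x)*(2*x) = 2 + 2*x*(1 + x))
-2208/(F(6) + ((-4 + Y(-5)) + 16)) = -2208/((2 + 2*6 + 2*6**2) + ((-4 + 3) + 16)) = -2208/((2 + 12 + 2*36) + (-1 + 16)) = -2208/((2 + 12 + 72) + 15) = -2208/(86 + 15) = -2208/101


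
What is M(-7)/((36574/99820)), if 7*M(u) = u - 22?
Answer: -206770/18287 ≈ -11.307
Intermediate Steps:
M(u) = -22/7 + u/7 (M(u) = (u - 22)/7 = (-22 + u)/7 = -22/7 + u/7)
M(-7)/((36574/99820)) = (-22/7 + (⅐)*(-7))/((36574/99820)) = (-22/7 - 1)/((36574*(1/99820))) = -29/(7*18287/49910) = -29/7*49910/18287 = -206770/18287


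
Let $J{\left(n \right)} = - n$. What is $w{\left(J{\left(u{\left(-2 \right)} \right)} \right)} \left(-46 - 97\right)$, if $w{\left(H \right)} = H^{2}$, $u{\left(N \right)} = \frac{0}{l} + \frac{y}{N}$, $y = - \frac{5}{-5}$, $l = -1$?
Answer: $- \frac{143}{4} \approx -35.75$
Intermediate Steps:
$y = 1$ ($y = \left(-5\right) \left(- \frac{1}{5}\right) = 1$)
$u{\left(N \right)} = \frac{1}{N}$ ($u{\left(N \right)} = \frac{0}{-1} + 1 \frac{1}{N} = 0 \left(-1\right) + \frac{1}{N} = 0 + \frac{1}{N} = \frac{1}{N}$)
$w{\left(J{\left(u{\left(-2 \right)} \right)} \right)} \left(-46 - 97\right) = \left(- \frac{1}{-2}\right)^{2} \left(-46 - 97\right) = \left(\left(-1\right) \left(- \frac{1}{2}\right)\right)^{2} \left(-143\right) = \left(\frac{1}{2}\right)^{2} \left(-143\right) = \frac{1}{4} \left(-143\right) = - \frac{143}{4}$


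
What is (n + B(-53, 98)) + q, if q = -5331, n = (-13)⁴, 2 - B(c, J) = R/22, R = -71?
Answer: 511175/22 ≈ 23235.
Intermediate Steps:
B(c, J) = 115/22 (B(c, J) = 2 - (-71)/22 = 2 - 1*(-71/22) = 2 + 71/22 = 115/22)
n = 28561
(n + B(-53, 98)) + q = (28561 + 115/22) - 5331 = 628457/22 - 5331 = 511175/22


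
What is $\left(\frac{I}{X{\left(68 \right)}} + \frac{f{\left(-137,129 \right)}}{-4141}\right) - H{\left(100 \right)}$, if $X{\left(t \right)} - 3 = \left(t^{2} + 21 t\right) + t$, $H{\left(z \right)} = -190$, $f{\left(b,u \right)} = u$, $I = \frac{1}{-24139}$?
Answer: $\frac{1151197347376}{6059926977} \approx 189.97$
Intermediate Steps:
$I = - \frac{1}{24139} \approx -4.1427 \cdot 10^{-5}$
$X{\left(t \right)} = 3 + t^{2} + 22 t$ ($X{\left(t \right)} = 3 + \left(\left(t^{2} + 21 t\right) + t\right) = 3 + \left(t^{2} + 22 t\right) = 3 + t^{2} + 22 t$)
$\left(\frac{I}{X{\left(68 \right)}} + \frac{f{\left(-137,129 \right)}}{-4141}\right) - H{\left(100 \right)} = \left(- \frac{1}{24139 \left(3 + 68^{2} + 22 \cdot 68\right)} + \frac{129}{-4141}\right) - -190 = \left(- \frac{1}{24139 \left(3 + 4624 + 1496\right)} + 129 \left(- \frac{1}{4141}\right)\right) + 190 = \left(- \frac{1}{24139 \cdot 6123} - \frac{129}{4141}\right) + 190 = \left(\left(- \frac{1}{24139}\right) \frac{1}{6123} - \frac{129}{4141}\right) + 190 = \left(- \frac{1}{147803097} - \frac{129}{4141}\right) + 190 = - \frac{188778254}{6059926977} + 190 = \frac{1151197347376}{6059926977}$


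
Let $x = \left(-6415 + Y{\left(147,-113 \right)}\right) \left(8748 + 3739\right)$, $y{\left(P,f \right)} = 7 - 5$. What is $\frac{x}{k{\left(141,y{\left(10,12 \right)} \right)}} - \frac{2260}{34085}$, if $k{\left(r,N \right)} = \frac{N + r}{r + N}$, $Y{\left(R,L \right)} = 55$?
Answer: $- \frac{541387870892}{6817} \approx -7.9417 \cdot 10^{7}$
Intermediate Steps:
$y{\left(P,f \right)} = 2$ ($y{\left(P,f \right)} = 7 - 5 = 2$)
$k{\left(r,N \right)} = 1$ ($k{\left(r,N \right)} = \frac{N + r}{N + r} = 1$)
$x = -79417320$ ($x = \left(-6415 + 55\right) \left(8748 + 3739\right) = \left(-6360\right) 12487 = -79417320$)
$\frac{x}{k{\left(141,y{\left(10,12 \right)} \right)}} - \frac{2260}{34085} = - \frac{79417320}{1} - \frac{2260}{34085} = \left(-79417320\right) 1 - \frac{452}{6817} = -79417320 - \frac{452}{6817} = - \frac{541387870892}{6817}$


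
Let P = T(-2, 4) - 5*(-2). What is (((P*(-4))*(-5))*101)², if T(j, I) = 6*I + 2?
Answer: 5288198400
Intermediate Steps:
T(j, I) = 2 + 6*I
P = 36 (P = (2 + 6*4) - 5*(-2) = (2 + 24) + 10 = 26 + 10 = 36)
(((P*(-4))*(-5))*101)² = (((36*(-4))*(-5))*101)² = (-144*(-5)*101)² = (720*101)² = 72720² = 5288198400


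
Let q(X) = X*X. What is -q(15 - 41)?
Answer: -676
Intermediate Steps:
q(X) = X²
-q(15 - 41) = -(15 - 41)² = -1*(-26)² = -1*676 = -676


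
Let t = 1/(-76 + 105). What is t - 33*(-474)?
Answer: 453619/29 ≈ 15642.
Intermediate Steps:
t = 1/29 ≈ 0.034483
t - 33*(-474) = 1/29 - 33*(-474) = 1/29 + 15642 = 453619/29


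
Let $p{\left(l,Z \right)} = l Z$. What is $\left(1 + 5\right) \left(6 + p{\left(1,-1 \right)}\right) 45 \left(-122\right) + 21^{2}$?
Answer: $-164259$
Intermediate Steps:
$p{\left(l,Z \right)} = Z l$
$\left(1 + 5\right) \left(6 + p{\left(1,-1 \right)}\right) 45 \left(-122\right) + 21^{2} = \left(1 + 5\right) \left(6 - 1\right) 45 \left(-122\right) + 21^{2} = 6 \left(6 - 1\right) 45 \left(-122\right) + 441 = 6 \cdot 5 \cdot 45 \left(-122\right) + 441 = 30 \cdot 45 \left(-122\right) + 441 = 1350 \left(-122\right) + 441 = -164700 + 441 = -164259$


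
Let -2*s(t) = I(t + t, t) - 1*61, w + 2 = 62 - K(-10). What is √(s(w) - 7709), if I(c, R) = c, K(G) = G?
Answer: I*√30994/2 ≈ 88.026*I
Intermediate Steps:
w = 70 (w = -2 + (62 - 1*(-10)) = -2 + (62 + 10) = -2 + 72 = 70)
s(t) = 61/2 - t (s(t) = -((t + t) - 1*61)/2 = -(2*t - 61)/2 = -(-61 + 2*t)/2 = 61/2 - t)
√(s(w) - 7709) = √((61/2 - 1*70) - 7709) = √((61/2 - 70) - 7709) = √(-79/2 - 7709) = √(-15497/2) = I*√30994/2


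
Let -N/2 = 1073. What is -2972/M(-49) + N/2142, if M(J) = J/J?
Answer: -3184085/1071 ≈ -2973.0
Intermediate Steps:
N = -2146 (N = -2*1073 = -2146)
M(J) = 1
-2972/M(-49) + N/2142 = -2972/1 - 2146/2142 = -2972*1 - 2146*1/2142 = -2972 - 1073/1071 = -3184085/1071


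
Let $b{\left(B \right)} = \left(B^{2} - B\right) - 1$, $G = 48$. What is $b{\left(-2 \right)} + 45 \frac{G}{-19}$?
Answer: $- \frac{2065}{19} \approx -108.68$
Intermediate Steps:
$b{\left(B \right)} = -1 + B^{2} - B$
$b{\left(-2 \right)} + 45 \frac{G}{-19} = \left(-1 + \left(-2\right)^{2} - -2\right) + 45 \frac{48}{-19} = \left(-1 + 4 + 2\right) + 45 \cdot 48 \left(- \frac{1}{19}\right) = 5 + 45 \left(- \frac{48}{19}\right) = 5 - \frac{2160}{19} = - \frac{2065}{19}$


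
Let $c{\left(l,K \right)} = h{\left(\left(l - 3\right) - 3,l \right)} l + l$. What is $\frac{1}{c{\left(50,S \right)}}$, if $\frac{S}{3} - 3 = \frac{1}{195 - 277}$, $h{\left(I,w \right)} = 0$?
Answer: $\frac{1}{50} \approx 0.02$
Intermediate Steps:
$S = \frac{735}{82}$ ($S = 9 + \frac{3}{195 - 277} = 9 + \frac{3}{-82} = 9 + 3 \left(- \frac{1}{82}\right) = 9 - \frac{3}{82} = \frac{735}{82} \approx 8.9634$)
$c{\left(l,K \right)} = l$ ($c{\left(l,K \right)} = 0 l + l = 0 + l = l$)
$\frac{1}{c{\left(50,S \right)}} = \frac{1}{50}$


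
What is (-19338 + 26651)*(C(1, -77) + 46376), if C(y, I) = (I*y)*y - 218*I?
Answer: 461340605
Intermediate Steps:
C(y, I) = -218*I + I*y**2 (C(y, I) = I*y**2 - 218*I = -218*I + I*y**2)
(-19338 + 26651)*(C(1, -77) + 46376) = (-19338 + 26651)*(-77*(-218 + 1**2) + 46376) = 7313*(-77*(-218 + 1) + 46376) = 7313*(-77*(-217) + 46376) = 7313*(16709 + 46376) = 7313*63085 = 461340605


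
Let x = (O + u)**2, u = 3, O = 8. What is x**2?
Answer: 14641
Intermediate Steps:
x = 121 (x = (8 + 3)**2 = 11**2 = 121)
x**2 = 121**2 = 14641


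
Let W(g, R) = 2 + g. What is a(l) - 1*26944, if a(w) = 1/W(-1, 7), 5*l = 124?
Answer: -26943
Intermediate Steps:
l = 124/5 (l = (⅕)*124 = 124/5 ≈ 24.800)
a(w) = 1 (a(w) = 1/(2 - 1) = 1/1 = 1)
a(l) - 1*26944 = 1 - 1*26944 = 1 - 26944 = -26943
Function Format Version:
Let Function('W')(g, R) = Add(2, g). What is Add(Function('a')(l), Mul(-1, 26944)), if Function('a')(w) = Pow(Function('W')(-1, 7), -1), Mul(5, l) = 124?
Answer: -26943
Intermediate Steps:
l = Rational(124, 5) (l = Mul(Rational(1, 5), 124) = Rational(124, 5) ≈ 24.800)
Function('a')(w) = 1 (Function('a')(w) = Pow(Add(2, -1), -1) = Pow(1, -1) = 1)
Add(Function('a')(l), Mul(-1, 26944)) = Add(1, Mul(-1, 26944)) = Add(1, -26944) = -26943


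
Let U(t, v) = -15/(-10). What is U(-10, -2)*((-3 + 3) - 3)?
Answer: -9/2 ≈ -4.5000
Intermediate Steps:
U(t, v) = 3/2 (U(t, v) = -15*(-1/10) = 3/2)
U(-10, -2)*((-3 + 3) - 3) = 3*((-3 + 3) - 3)/2 = 3*(0 - 3)/2 = (3/2)*(-3) = -9/2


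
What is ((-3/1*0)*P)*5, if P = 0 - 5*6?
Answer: 0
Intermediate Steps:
P = -30 (P = 0 - 30 = -30)
((-3/1*0)*P)*5 = ((-3/1*0)*(-30))*5 = ((-3*0)*(-30))*5 = ((-1*3*0)*(-30))*5 = (-3*0*(-30))*5 = (0*(-30))*5 = 0*5 = 0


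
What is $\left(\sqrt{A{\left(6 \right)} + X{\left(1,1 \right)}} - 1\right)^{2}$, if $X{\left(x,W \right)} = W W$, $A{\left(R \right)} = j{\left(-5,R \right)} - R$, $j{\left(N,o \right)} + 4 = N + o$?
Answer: $\left(1 - 2 i \sqrt{2}\right)^{2} \approx -7.0 - 5.6569 i$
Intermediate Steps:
$j{\left(N,o \right)} = -4 + N + o$ ($j{\left(N,o \right)} = -4 + \left(N + o\right) = -4 + N + o$)
$A{\left(R \right)} = -9$ ($A{\left(R \right)} = \left(-4 - 5 + R\right) - R = \left(-9 + R\right) - R = -9$)
$X{\left(x,W \right)} = W^{2}$
$\left(\sqrt{A{\left(6 \right)} + X{\left(1,1 \right)}} - 1\right)^{2} = \left(\sqrt{-9 + 1^{2}} - 1\right)^{2} = \left(\sqrt{-9 + 1} - 1\right)^{2} = \left(\sqrt{-8} - 1\right)^{2} = \left(2 i \sqrt{2} - 1\right)^{2} = \left(-1 + 2 i \sqrt{2}\right)^{2}$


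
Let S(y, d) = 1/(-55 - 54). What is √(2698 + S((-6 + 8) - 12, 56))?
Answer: √32054829/109 ≈ 51.942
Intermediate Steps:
S(y, d) = -1/109 (S(y, d) = 1/(-109) = -1/109)
√(2698 + S((-6 + 8) - 12, 56)) = √(2698 - 1/109) = √(294081/109) = √32054829/109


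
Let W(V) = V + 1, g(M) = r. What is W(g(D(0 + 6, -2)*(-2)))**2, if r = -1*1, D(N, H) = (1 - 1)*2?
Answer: 0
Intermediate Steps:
D(N, H) = 0 (D(N, H) = 0*2 = 0)
r = -1
g(M) = -1
W(V) = 1 + V
W(g(D(0 + 6, -2)*(-2)))**2 = (1 - 1)**2 = 0**2 = 0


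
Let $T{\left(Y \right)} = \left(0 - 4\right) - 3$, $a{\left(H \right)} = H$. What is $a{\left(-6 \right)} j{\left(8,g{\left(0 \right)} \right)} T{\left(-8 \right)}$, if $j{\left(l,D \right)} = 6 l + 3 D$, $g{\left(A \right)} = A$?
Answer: $2016$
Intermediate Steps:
$j{\left(l,D \right)} = 3 D + 6 l$
$T{\left(Y \right)} = -7$ ($T{\left(Y \right)} = -4 - 3 = -7$)
$a{\left(-6 \right)} j{\left(8,g{\left(0 \right)} \right)} T{\left(-8 \right)} = - 6 \left(3 \cdot 0 + 6 \cdot 8\right) \left(-7\right) = - 6 \left(0 + 48\right) \left(-7\right) = \left(-6\right) 48 \left(-7\right) = \left(-288\right) \left(-7\right) = 2016$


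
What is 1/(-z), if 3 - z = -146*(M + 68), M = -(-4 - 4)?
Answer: -1/11099 ≈ -9.0098e-5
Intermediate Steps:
M = 8 (M = -1*(-8) = 8)
z = 11099 (z = 3 - (-146)*(8 + 68) = 3 - (-146)*76 = 3 - 1*(-11096) = 3 + 11096 = 11099)
1/(-z) = 1/(-1*11099) = 1/(-11099) = -1/11099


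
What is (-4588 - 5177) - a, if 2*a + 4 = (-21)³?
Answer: -10265/2 ≈ -5132.5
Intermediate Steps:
a = -9265/2 (a = -2 + (½)*(-21)³ = -2 + (½)*(-9261) = -2 - 9261/2 = -9265/2 ≈ -4632.5)
(-4588 - 5177) - a = (-4588 - 5177) - 1*(-9265/2) = -9765 + 9265/2 = -10265/2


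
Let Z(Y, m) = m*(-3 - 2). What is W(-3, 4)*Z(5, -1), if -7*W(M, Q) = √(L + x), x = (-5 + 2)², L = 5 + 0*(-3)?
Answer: -5*√14/7 ≈ -2.6726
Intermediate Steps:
Z(Y, m) = -5*m (Z(Y, m) = m*(-5) = -5*m)
L = 5 (L = 5 + 0 = 5)
x = 9 (x = (-3)² = 9)
W(M, Q) = -√14/7 (W(M, Q) = -√(5 + 9)/7 = -√14/7)
W(-3, 4)*Z(5, -1) = (-√14/7)*(-5*(-1)) = -√14/7*5 = -5*√14/7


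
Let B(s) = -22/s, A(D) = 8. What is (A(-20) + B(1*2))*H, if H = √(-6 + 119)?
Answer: -3*√113 ≈ -31.890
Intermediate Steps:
H = √113 ≈ 10.630
(A(-20) + B(1*2))*H = (8 - 22/(1*2))*√113 = (8 - 22/2)*√113 = (8 - 22*½)*√113 = (8 - 11)*√113 = -3*√113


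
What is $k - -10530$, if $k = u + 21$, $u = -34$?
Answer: $10517$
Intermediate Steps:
$k = -13$ ($k = -34 + 21 = -13$)
$k - -10530 = -13 - -10530 = -13 + 10530 = 10517$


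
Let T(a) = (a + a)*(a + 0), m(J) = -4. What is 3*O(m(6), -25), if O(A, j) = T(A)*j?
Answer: -2400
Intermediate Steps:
T(a) = 2*a² (T(a) = (2*a)*a = 2*a²)
O(A, j) = 2*j*A² (O(A, j) = (2*A²)*j = 2*j*A²)
3*O(m(6), -25) = 3*(2*(-25)*(-4)²) = 3*(2*(-25)*16) = 3*(-800) = -2400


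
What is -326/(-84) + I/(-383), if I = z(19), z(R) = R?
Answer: 61631/16086 ≈ 3.8313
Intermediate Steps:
I = 19
-326/(-84) + I/(-383) = -326/(-84) + 19/(-383) = -326*(-1/84) + 19*(-1/383) = 163/42 - 19/383 = 61631/16086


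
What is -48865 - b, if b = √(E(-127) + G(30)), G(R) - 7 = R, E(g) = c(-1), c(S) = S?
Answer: -48871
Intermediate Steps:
E(g) = -1
G(R) = 7 + R
b = 6 (b = √(-1 + (7 + 30)) = √(-1 + 37) = √36 = 6)
-48865 - b = -48865 - 1*6 = -48865 - 6 = -48871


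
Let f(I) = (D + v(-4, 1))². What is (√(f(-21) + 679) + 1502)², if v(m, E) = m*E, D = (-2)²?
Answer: (1502 + √679)² ≈ 2.3350e+6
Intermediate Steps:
D = 4
v(m, E) = E*m
f(I) = 0 (f(I) = (4 + 1*(-4))² = (4 - 4)² = 0² = 0)
(√(f(-21) + 679) + 1502)² = (√(0 + 679) + 1502)² = (√679 + 1502)² = (1502 + √679)²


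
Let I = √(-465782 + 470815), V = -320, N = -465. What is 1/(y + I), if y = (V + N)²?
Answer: 616225/379733245592 - √5033/379733245592 ≈ 1.6226e-6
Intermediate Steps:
y = 616225 (y = (-320 - 465)² = (-785)² = 616225)
I = √5033 ≈ 70.944
1/(y + I) = 1/(616225 + √5033)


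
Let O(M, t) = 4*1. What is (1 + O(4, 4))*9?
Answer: 45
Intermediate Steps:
O(M, t) = 4
(1 + O(4, 4))*9 = (1 + 4)*9 = 5*9 = 45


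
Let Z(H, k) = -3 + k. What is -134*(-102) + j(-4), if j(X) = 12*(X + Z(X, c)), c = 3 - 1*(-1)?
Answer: 13632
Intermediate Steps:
c = 4 (c = 3 + 1 = 4)
j(X) = 12 + 12*X (j(X) = 12*(X + (-3 + 4)) = 12*(X + 1) = 12*(1 + X) = 12 + 12*X)
-134*(-102) + j(-4) = -134*(-102) + (12 + 12*(-4)) = 13668 + (12 - 48) = 13668 - 36 = 13632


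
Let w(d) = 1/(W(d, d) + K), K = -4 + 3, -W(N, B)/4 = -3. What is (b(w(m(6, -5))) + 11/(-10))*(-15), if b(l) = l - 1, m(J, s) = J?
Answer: 663/22 ≈ 30.136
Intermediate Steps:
W(N, B) = 12 (W(N, B) = -4*(-3) = 12)
K = -1
w(d) = 1/11 (w(d) = 1/(12 - 1) = 1/11)
b(l) = -1 + l
(b(w(m(6, -5))) + 11/(-10))*(-15) = ((-1 + 1/11) + 11/(-10))*(-15) = (-10/11 + 11*(-1/10))*(-15) = (-10/11 - 11/10)*(-15) = -221/110*(-15) = 663/22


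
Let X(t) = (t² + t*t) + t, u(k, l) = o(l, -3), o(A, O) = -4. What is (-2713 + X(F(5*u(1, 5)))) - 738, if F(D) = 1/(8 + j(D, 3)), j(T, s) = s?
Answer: -417558/121 ≈ -3450.9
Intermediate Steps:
u(k, l) = -4
F(D) = 1/11 (F(D) = 1/(8 + 3) = 1/11)
X(t) = t + 2*t² (X(t) = (t² + t²) + t = 2*t² + t = t + 2*t²)
(-2713 + X(F(5*u(1, 5)))) - 738 = (-2713 + (1 + 2*(1/11))/11) - 738 = (-2713 + (1 + 2/11)/11) - 738 = (-2713 + (1/11)*(13/11)) - 738 = (-2713 + 13/121) - 738 = -328260/121 - 738 = -417558/121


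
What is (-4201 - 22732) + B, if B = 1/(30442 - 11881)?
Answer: -499903412/18561 ≈ -26933.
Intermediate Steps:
B = 1/18561 ≈ 5.3876e-5
(-4201 - 22732) + B = (-4201 - 22732) + 1/18561 = -26933 + 1/18561 = -499903412/18561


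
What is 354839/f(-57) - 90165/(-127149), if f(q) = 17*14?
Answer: 15046294427/10087154 ≈ 1491.6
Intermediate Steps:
f(q) = 238
354839/f(-57) - 90165/(-127149) = 354839/238 - 90165/(-127149) = 354839*(1/238) - 90165*(-1/127149) = 354839/238 + 30055/42383 = 15046294427/10087154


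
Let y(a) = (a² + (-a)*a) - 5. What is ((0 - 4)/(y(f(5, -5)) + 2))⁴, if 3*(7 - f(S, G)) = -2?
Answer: 256/81 ≈ 3.1605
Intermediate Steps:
f(S, G) = 23/3 (f(S, G) = 7 - ⅓*(-2) = 7 + ⅔ = 23/3)
y(a) = -5 (y(a) = (a² - a²) - 5 = 0 - 5 = -5)
((0 - 4)/(y(f(5, -5)) + 2))⁴ = ((0 - 4)/(-5 + 2))⁴ = (-4/(-3))⁴ = (-4*(-⅓))⁴ = (4/3)⁴ = 256/81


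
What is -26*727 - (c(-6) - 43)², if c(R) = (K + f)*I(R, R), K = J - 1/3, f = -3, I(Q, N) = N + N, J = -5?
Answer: -22151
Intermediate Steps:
I(Q, N) = 2*N
K = -16/3 (K = -5 - 1/3 = -5 - 1*⅓ = -5 - ⅓ = -16/3 ≈ -5.3333)
c(R) = -50*R/3 (c(R) = (-16/3 - 3)*(2*R) = -50*R/3)
-26*727 - (c(-6) - 43)² = -26*727 - (-50/3*(-6) - 43)² = -18902 - (100 - 43)² = -18902 - 1*57² = -18902 - 1*3249 = -18902 - 3249 = -22151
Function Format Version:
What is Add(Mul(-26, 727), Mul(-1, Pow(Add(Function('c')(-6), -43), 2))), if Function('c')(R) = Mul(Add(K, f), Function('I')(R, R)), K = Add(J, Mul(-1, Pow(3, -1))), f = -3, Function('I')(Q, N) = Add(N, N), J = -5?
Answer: -22151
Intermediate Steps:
Function('I')(Q, N) = Mul(2, N)
K = Rational(-16, 3) (K = Add(-5, Mul(-1, Pow(3, -1))) = Add(-5, Mul(-1, Rational(1, 3))) = Add(-5, Rational(-1, 3)) = Rational(-16, 3) ≈ -5.3333)
Function('c')(R) = Mul(Rational(-50, 3), R) (Function('c')(R) = Mul(Add(Rational(-16, 3), -3), Mul(2, R)) = Mul(Rational(-25, 3), Mul(2, R)) = Mul(Rational(-50, 3), R))
Add(Mul(-26, 727), Mul(-1, Pow(Add(Function('c')(-6), -43), 2))) = Add(Mul(-26, 727), Mul(-1, Pow(Add(Mul(Rational(-50, 3), -6), -43), 2))) = Add(-18902, Mul(-1, Pow(Add(100, -43), 2))) = Add(-18902, Mul(-1, Pow(57, 2))) = Add(-18902, Mul(-1, 3249)) = Add(-18902, -3249) = -22151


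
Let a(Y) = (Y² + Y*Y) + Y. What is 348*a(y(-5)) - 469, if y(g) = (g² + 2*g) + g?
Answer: 72611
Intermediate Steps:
y(g) = g² + 3*g
a(Y) = Y + 2*Y² (a(Y) = (Y² + Y²) + Y = 2*Y² + Y = Y + 2*Y²)
348*a(y(-5)) - 469 = 348*((-5*(3 - 5))*(1 + 2*(-5*(3 - 5)))) - 469 = 348*((-5*(-2))*(1 + 2*(-5*(-2)))) - 469 = 348*(10*(1 + 2*10)) - 469 = 348*(10*(1 + 20)) - 469 = 348*(10*21) - 469 = 348*210 - 469 = 73080 - 469 = 72611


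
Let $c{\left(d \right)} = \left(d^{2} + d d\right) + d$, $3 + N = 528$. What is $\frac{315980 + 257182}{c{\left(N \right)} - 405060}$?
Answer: $\frac{191054}{48905} \approx 3.9066$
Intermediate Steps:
$N = 525$ ($N = -3 + 528 = 525$)
$c{\left(d \right)} = d + 2 d^{2}$ ($c{\left(d \right)} = \left(d^{2} + d^{2}\right) + d = 2 d^{2} + d = d + 2 d^{2}$)
$\frac{315980 + 257182}{c{\left(N \right)} - 405060} = \frac{315980 + 257182}{525 \left(1 + 2 \cdot 525\right) - 405060} = \frac{573162}{525 \left(1 + 1050\right) - 405060} = \frac{573162}{525 \cdot 1051 - 405060} = \frac{573162}{551775 - 405060} = \frac{573162}{146715} = 573162 \cdot \frac{1}{146715} = \frac{191054}{48905}$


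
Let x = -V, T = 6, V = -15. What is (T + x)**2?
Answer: 441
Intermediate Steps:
x = 15 (x = -1*(-15) = 15)
(T + x)**2 = (6 + 15)**2 = 21**2 = 441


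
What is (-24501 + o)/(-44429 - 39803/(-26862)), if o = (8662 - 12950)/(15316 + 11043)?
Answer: 17348181960714/31457146776205 ≈ 0.55149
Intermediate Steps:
o = -4288/26359 ≈ -0.16268
(-24501 + o)/(-44429 - 39803/(-26862)) = (-24501 - 4288/26359)/(-44429 - 39803/(-26862)) = -645826147/(26359*(-44429 - 39803*(-1/26862))) = -645826147/(26359*(-44429 + 39803/26862)) = -645826147/(26359*(-1193411995/26862)) = -645826147/26359*(-26862/1193411995) = 17348181960714/31457146776205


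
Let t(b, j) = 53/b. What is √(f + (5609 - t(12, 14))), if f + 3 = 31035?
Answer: √1318917/6 ≈ 191.41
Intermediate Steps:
f = 31032 (f = -3 + 31035 = 31032)
√(f + (5609 - t(12, 14))) = √(31032 + (5609 - 53/12)) = √(31032 + 67255/12) = √(439639/12) = √1318917/6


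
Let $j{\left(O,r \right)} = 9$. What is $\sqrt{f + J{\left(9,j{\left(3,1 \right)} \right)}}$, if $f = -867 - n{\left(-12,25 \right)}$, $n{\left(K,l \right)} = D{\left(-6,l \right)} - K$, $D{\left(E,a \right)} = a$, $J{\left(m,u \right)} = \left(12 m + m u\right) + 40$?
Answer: $15 i \sqrt{3} \approx 25.981 i$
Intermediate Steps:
$J{\left(m,u \right)} = 40 + 12 m + m u$
$n{\left(K,l \right)} = l - K$
$f = -904$ ($f = -867 - \left(25 - -12\right) = -867 - \left(25 + 12\right) = -867 - 37 = -904$)
$\sqrt{f + J{\left(9,j{\left(3,1 \right)} \right)}} = \sqrt{-904 + \left(40 + 12 \cdot 9 + 9 \cdot 9\right)} = \sqrt{-904 + \left(40 + 108 + 81\right)} = \sqrt{-904 + 229} = \sqrt{-675} = 15 i \sqrt{3}$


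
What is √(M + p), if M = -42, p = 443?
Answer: √401 ≈ 20.025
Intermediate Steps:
√(M + p) = √(-42 + 443) = √401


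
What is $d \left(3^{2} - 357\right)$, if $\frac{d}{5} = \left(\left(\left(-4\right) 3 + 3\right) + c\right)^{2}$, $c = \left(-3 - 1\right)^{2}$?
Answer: $-85260$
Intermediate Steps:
$c = 16$ ($c = \left(-4\right)^{2} = 16$)
$d = 245$ ($d = 5 \left(\left(\left(-4\right) 3 + 3\right) + 16\right)^{2} = 5 \left(\left(-12 + 3\right) + 16\right)^{2} = 5 \left(-9 + 16\right)^{2} = 5 \cdot 7^{2} = 5 \cdot 49 = 245$)
$d \left(3^{2} - 357\right) = 245 \left(3^{2} - 357\right) = 245 \left(9 - 357\right) = 245 \left(-348\right) = -85260$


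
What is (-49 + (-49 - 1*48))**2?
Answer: 21316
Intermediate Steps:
(-49 + (-49 - 1*48))**2 = (-49 + (-49 - 48))**2 = (-49 - 97)**2 = (-146)**2 = 21316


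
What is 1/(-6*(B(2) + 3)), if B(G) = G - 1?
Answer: -1/24 ≈ -0.041667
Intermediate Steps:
B(G) = -1 + G
1/(-6*(B(2) + 3)) = 1/(-6*((-1 + 2) + 3)) = 1/(-6*(1 + 3)) = 1/(-6*4) = 1/(-24) = -1/24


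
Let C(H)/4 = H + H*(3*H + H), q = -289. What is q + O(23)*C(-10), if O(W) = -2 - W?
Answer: -39289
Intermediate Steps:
C(H) = 4*H + 16*H**2 (C(H) = 4*(H + H*(3*H + H)) = 4*(H + H*(4*H)) = 4*(H + 4*H**2) = 4*H + 16*H**2)
q + O(23)*C(-10) = -289 + (-2 - 1*23)*(4*(-10)*(1 + 4*(-10))) = -289 + (-2 - 23)*(4*(-10)*(1 - 40)) = -289 - 100*(-10)*(-39) = -289 - 25*1560 = -289 - 39000 = -39289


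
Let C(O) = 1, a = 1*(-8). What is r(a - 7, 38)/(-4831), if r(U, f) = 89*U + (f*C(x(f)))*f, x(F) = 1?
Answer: -109/4831 ≈ -0.022563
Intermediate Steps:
a = -8
r(U, f) = f**2 + 89*U (r(U, f) = 89*U + (f*1)*f = 89*U + f*f = 89*U + f**2 = f**2 + 89*U)
r(a - 7, 38)/(-4831) = (38**2 + 89*(-8 - 7))/(-4831) = (1444 + 89*(-15))*(-1/4831) = (1444 - 1335)*(-1/4831) = 109*(-1/4831) = -109/4831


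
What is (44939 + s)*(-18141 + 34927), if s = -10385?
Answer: 580023444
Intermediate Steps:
(44939 + s)*(-18141 + 34927) = (44939 - 10385)*(-18141 + 34927) = 34554*16786 = 580023444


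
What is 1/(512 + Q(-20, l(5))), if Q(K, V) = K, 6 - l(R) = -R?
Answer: 1/492 ≈ 0.0020325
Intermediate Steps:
l(R) = 6 + R (l(R) = 6 - (-1)*R = 6 + R)
1/(512 + Q(-20, l(5))) = 1/(512 - 20) = 1/492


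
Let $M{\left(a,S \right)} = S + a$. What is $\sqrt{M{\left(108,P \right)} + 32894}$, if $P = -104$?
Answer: $\sqrt{32898} \approx 181.38$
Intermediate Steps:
$\sqrt{M{\left(108,P \right)} + 32894} = \sqrt{\left(-104 + 108\right) + 32894} = \sqrt{4 + 32894} = \sqrt{32898}$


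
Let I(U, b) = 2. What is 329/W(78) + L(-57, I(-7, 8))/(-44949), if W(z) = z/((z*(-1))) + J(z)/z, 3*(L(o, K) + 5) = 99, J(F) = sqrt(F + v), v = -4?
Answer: -44985852422/135071745 - 12831*sqrt(74)/3005 ≈ -369.78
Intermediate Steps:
J(F) = sqrt(-4 + F) (J(F) = sqrt(F - 4) = sqrt(-4 + F))
L(o, K) = 28 (L(o, K) = -5 + (1/3)*99 = -5 + 33 = 28)
W(z) = -1 + sqrt(-4 + z)/z (W(z) = z/((z*(-1))) + sqrt(-4 + z)/z = z/((-z)) + sqrt(-4 + z)/z = z*(-1/z) + sqrt(-4 + z)/z = -1 + sqrt(-4 + z)/z)
329/W(78) + L(-57, I(-7, 8))/(-44949) = 329/(((sqrt(-4 + 78) - 1*78)/78)) + 28/(-44949) = 329/(((sqrt(74) - 78)/78)) + 28*(-1/44949) = 329/(((-78 + sqrt(74))/78)) - 28/44949 = 329/(-1 + sqrt(74)/78) - 28/44949 = -28/44949 + 329/(-1 + sqrt(74)/78)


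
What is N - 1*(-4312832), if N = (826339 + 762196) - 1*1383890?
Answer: 4517477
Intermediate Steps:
N = 204645 (N = 1588535 - 1383890 = 204645)
N - 1*(-4312832) = 204645 - 1*(-4312832) = 204645 + 4312832 = 4517477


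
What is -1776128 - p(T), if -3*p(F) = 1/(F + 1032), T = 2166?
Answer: -17040172031/9594 ≈ -1.7761e+6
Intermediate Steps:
p(F) = -1/(3*(1032 + F)) (p(F) = -1/(3*(F + 1032)) = -1/(3*(1032 + F)))
-1776128 - p(T) = -1776128 - (-1)/(3096 + 3*2166) = -1776128 - (-1)/(3096 + 6498) = -1776128 - (-1)/9594 = -1776128 - 1*(-1/9594) = -1776128 + 1/9594 = -17040172031/9594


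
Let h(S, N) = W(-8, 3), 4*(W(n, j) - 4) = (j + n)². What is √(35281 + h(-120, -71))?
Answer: 3*√15685/2 ≈ 187.86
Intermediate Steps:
W(n, j) = 4 + (j + n)²/4
h(S, N) = 41/4 (h(S, N) = 4 + (3 - 8)²/4 = 4 + (¼)*(-5)² = 4 + (¼)*25 = 4 + 25/4 = 41/4)
√(35281 + h(-120, -71)) = √(35281 + 41/4) = √(141165/4) = 3*√15685/2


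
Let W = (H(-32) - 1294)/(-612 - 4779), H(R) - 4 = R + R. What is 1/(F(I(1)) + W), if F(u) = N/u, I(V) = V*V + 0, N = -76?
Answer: -5391/408362 ≈ -0.013202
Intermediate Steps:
I(V) = V² (I(V) = V² + 0 = V²)
H(R) = 4 + 2*R (H(R) = 4 + (R + R) = 4 + 2*R)
F(u) = -76/u
W = 1354/5391 (W = ((4 + 2*(-32)) - 1294)/(-612 - 4779) = ((4 - 64) - 1294)/(-5391) = (-60 - 1294)*(-1/5391) = -1354*(-1/5391) = 1354/5391 ≈ 0.25116)
1/(F(I(1)) + W) = 1/(-76/(1²) + 1354/5391) = 1/(-76/1 + 1354/5391) = 1/(-76*1 + 1354/5391) = 1/(-76 + 1354/5391) = 1/(-408362/5391) = -5391/408362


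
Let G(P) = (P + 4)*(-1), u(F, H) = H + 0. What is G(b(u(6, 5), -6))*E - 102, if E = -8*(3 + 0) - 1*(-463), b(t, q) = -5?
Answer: 337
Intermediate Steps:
u(F, H) = H
G(P) = -4 - P (G(P) = (4 + P)*(-1) = -4 - P)
E = 439 (E = -8*3 + 463 = -24 + 463 = 439)
G(b(u(6, 5), -6))*E - 102 = (-4 - 1*(-5))*439 - 102 = (-4 + 5)*439 - 102 = 1*439 - 102 = 439 - 102 = 337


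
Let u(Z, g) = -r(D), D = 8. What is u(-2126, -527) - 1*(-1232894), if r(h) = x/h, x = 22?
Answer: 4931565/4 ≈ 1.2329e+6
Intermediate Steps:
r(h) = 22/h
u(Z, g) = -11/4 (u(Z, g) = -22/8 = -1*11/4 = -11/4)
u(-2126, -527) - 1*(-1232894) = -11/4 - 1*(-1232894) = -11/4 + 1232894 = 4931565/4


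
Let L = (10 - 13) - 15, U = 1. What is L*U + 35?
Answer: 17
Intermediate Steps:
L = -18 (L = -3 - 15 = -18)
L*U + 35 = -18*1 + 35 = -18 + 35 = 17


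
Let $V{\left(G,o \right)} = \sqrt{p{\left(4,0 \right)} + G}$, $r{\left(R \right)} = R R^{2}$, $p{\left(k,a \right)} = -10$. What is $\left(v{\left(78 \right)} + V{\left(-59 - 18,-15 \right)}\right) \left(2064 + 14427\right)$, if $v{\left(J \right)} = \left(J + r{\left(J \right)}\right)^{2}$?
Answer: $3714987546117900 + 16491 i \sqrt{87} \approx 3.715 \cdot 10^{15} + 1.5382 \cdot 10^{5} i$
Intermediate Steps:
$r{\left(R \right)} = R^{3}$
$V{\left(G,o \right)} = \sqrt{-10 + G}$
$v{\left(J \right)} = \left(J + J^{3}\right)^{2}$
$\left(v{\left(78 \right)} + V{\left(-59 - 18,-15 \right)}\right) \left(2064 + 14427\right) = \left(78^{2} \left(1 + 78^{2}\right)^{2} + \sqrt{-10 - 77}\right) \left(2064 + 14427\right) = \left(6084 \left(1 + 6084\right)^{2} + \sqrt{-10 - 77}\right) 16491 = \left(6084 \cdot 6085^{2} + \sqrt{-10 - 77}\right) 16491 = \left(6084 \cdot 37027225 + \sqrt{-87}\right) 16491 = \left(225273636900 + i \sqrt{87}\right) 16491 = 3714987546117900 + 16491 i \sqrt{87}$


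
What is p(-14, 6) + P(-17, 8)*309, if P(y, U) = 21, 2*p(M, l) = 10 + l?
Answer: 6497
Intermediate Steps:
p(M, l) = 5 + l/2 (p(M, l) = (10 + l)/2 = 5 + l/2)
p(-14, 6) + P(-17, 8)*309 = (5 + (½)*6) + 21*309 = (5 + 3) + 6489 = 8 + 6489 = 6497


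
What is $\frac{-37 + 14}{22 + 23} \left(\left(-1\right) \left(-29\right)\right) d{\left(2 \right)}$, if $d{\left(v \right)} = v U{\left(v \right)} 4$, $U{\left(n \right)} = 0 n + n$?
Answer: $- \frac{10672}{45} \approx -237.16$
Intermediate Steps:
$U{\left(n \right)} = n$ ($U{\left(n \right)} = 0 + n = n$)
$d{\left(v \right)} = 4 v^{2}$ ($d{\left(v \right)} = v v 4 = v^{2} \cdot 4 = 4 v^{2}$)
$\frac{-37 + 14}{22 + 23} \left(\left(-1\right) \left(-29\right)\right) d{\left(2 \right)} = \frac{-37 + 14}{22 + 23} \left(\left(-1\right) \left(-29\right)\right) 4 \cdot 2^{2} = - \frac{23}{45} \cdot 29 \cdot 4 \cdot 4 = \left(-23\right) \frac{1}{45} \cdot 29 \cdot 16 = \left(- \frac{23}{45}\right) 29 \cdot 16 = \left(- \frac{667}{45}\right) 16 = - \frac{10672}{45}$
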